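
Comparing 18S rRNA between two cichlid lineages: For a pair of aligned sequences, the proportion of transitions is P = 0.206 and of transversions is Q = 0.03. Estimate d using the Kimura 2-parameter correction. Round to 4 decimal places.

0.3072

Under the Kimura two-parameter model, d = −½ ln(1 − 2P − Q) − ¼ ln(1 − 2Q).
1 − 2P − Q = 0.558, giving −½ ln(0.558) = 0.291698.
1 − 2Q = 0.94, giving −¼ ln(0.94) = 0.015469.
d = 0.291698 + 0.015469 = 0.307167.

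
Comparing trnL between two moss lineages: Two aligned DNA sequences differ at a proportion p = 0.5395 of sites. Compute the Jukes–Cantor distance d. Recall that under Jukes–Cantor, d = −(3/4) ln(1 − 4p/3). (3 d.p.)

d = −(3/4) ln(1 − 4p/3) = −0.75 ln(1 − 0.719333) = −0.75 ln(0.280667)
  = −0.75 × (-1.270586) = 0.952940 substitutions/site.

0.953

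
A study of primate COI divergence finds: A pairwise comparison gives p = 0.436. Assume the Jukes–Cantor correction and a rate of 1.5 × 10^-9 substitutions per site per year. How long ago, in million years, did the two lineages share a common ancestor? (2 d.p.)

d = −(3/4) ln(1 − 4p/3) = −0.75 ln(1 − 0.581333) = −0.75 ln(0.418667)
  = −0.75 × (-0.870679) = 0.653009 substitutions/site.
Under a molecular clock d = 2μt, so t = d/(2μ) = 0.653009 / (2 × 1.5 × 10^-9) = 217.67 million years.

217.67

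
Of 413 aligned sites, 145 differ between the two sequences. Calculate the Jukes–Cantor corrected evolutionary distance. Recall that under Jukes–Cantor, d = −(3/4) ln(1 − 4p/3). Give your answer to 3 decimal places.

p = 145/413 ≈ 0.35109.
d = −(3/4) ln(1 − 4p/3) = −0.75 ln(1 − 0.46812) = −0.75 ln(0.53188)
  = −0.75 × (-0.631337) = 0.473503 substitutions/site.

0.474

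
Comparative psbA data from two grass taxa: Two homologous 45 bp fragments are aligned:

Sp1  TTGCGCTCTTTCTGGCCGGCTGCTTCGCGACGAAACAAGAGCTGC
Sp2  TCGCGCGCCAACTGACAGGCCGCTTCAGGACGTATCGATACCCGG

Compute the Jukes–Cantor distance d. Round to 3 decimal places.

0.525

The sequences differ at 17 of 45 sites, so p = 17/45 ≈ 0.377778.
d = −(3/4) ln(1 − 4p/3) = −0.75 ln(1 − 0.503704) = −0.75 ln(0.496296)
  = −0.75 × (-0.700583) = 0.525437 substitutions/site.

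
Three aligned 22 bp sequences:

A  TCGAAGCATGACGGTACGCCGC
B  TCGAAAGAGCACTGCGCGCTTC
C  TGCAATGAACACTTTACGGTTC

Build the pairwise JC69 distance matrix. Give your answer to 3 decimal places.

A–B: 9/22 sites differ → p ≈ 0.409091, d = −0.75 ln(1 − 0.545455) = 0.591344 ≈ 0.591.
A–C: 11/22 sites differ → p = 0.5, d = −0.75 ln(1 − 0.666667) = 0.823960 ≈ 0.824.
B–C: 8/22 sites differ → p ≈ 0.363636, d = −0.75 ln(1 − 0.484848) = 0.497470 ≈ 0.497.

d(A,B) = 0.591, d(A,C) = 0.824, d(B,C) = 0.497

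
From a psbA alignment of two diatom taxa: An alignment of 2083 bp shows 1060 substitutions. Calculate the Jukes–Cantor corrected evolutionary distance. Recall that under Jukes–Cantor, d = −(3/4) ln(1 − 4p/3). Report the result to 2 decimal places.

0.85

p = 1060/2083 ≈ 0.508881.
d = −(3/4) ln(1 − 4p/3) = −0.75 ln(1 − 0.678508) = −0.75 ln(0.321492)
  = −0.75 × (-1.134783) = 0.851087 substitutions/site.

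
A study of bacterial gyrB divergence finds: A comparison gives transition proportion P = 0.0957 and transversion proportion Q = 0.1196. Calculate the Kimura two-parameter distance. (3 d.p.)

0.255

Under the Kimura two-parameter model, d = −½ ln(1 − 2P − Q) − ¼ ln(1 − 2Q).
1 − 2P − Q = 0.689, giving −½ ln(0.689) = 0.186257.
1 − 2Q = 0.7608, giving −¼ ln(0.7608) = 0.068346.
d = 0.186257 + 0.068346 = 0.254603.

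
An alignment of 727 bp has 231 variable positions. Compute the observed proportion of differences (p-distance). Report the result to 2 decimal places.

0.32

p = 231/727 = 0.317744… ≈ 0.32 (to 2 d.p.).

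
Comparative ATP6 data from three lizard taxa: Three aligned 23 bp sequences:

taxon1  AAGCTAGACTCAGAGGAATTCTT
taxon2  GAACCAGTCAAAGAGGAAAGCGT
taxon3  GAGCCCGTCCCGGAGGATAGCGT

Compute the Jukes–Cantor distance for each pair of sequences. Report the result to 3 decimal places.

taxon1–taxon2: 9/23 sites differ → p ≈ 0.391304, d = −0.75 ln(1 − 0.521739) = 0.553199 ≈ 0.553.
taxon1–taxon3: 10/23 sites differ → p ≈ 0.434783, d = −0.75 ln(1 − 0.579711) = 0.650110 ≈ 0.650.
taxon2–taxon3: 6/23 sites differ → p ≈ 0.26087, d = −0.75 ln(1 − 0.347827) = 0.320584 ≈ 0.321.

d(taxon1,taxon2) = 0.553, d(taxon1,taxon3) = 0.650, d(taxon2,taxon3) = 0.321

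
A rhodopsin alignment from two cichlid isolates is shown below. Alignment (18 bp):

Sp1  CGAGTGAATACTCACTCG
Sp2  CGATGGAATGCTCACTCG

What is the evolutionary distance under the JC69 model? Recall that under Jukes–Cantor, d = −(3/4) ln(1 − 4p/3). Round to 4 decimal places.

0.1885

The sequences differ at 3 of 18 sites (4, 5, 10), so p = 3/18 ≈ 0.166667.
d = −(3/4) ln(1 − 4p/3) = −0.75 ln(1 − 0.222223) = −0.75 ln(0.777777)
  = −0.75 × (-0.251315) = 0.188486 substitutions/site.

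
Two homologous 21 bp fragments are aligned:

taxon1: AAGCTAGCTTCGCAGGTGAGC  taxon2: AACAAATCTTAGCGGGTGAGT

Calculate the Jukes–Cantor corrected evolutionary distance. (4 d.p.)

The sequences differ at 7 of 21 sites (3, 4, 5, 7, 11, 14, 21), so p = 7/21 ≈ 0.333333.
d = −(3/4) ln(1 − 4p/3) = −0.75 ln(1 − 0.444444) = −0.75 ln(0.555556)
  = −0.75 × (-0.587786) = 0.440840 substitutions/site.

0.4408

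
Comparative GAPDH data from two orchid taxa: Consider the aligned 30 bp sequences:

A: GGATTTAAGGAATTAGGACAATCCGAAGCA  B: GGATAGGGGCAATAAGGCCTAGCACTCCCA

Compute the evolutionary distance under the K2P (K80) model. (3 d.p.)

Of 30 sites, 2 differences are transitions and 12 are transversions, so P = 2/30 ≈ 0.066667 and Q = 12/30 = 0.4.
Under the Kimura two-parameter model, d = −½ ln(1 − 2P − Q) − ¼ ln(1 − 2Q).
1 − 2P − Q = 0.466666, giving −½ ln(0.466666) = 0.381071.
1 − 2Q = 0.2, giving −¼ ln(0.2) = 0.402359.
d = 0.381071 + 0.402359 = 0.783430.

0.783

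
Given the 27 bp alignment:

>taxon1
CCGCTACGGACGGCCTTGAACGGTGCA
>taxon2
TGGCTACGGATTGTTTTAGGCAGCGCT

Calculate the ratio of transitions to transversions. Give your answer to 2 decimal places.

Transitions are A↔G and C↔T; transversions are all other mismatches.
Transitions: 9. Transversions: 3.
R = 9/3 = 3.00.

3.00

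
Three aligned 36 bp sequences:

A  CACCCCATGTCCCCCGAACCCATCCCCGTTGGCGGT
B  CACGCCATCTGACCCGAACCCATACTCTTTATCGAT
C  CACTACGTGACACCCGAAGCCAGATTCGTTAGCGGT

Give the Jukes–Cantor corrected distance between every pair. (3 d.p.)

d(A,B) = 0.347, d(A,C) = 0.392, d(B,C) = 0.441

A–B: 10/36 sites differ → p ≈ 0.277778, d = −0.75 ln(1 − 0.370371) = 0.346968 ≈ 0.347.
A–C: 11/36 sites differ → p ≈ 0.305556, d = −0.75 ln(1 − 0.407408) = 0.392437 ≈ 0.392.
B–C: 12/36 sites differ → p ≈ 0.333333, d = −0.75 ln(1 − 0.444444) = 0.440839 ≈ 0.441.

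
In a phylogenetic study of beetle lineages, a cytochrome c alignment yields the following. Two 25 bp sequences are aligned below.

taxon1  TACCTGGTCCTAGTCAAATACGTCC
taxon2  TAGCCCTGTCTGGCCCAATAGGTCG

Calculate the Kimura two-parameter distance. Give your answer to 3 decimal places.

Of 25 sites, 4 differences are transitions and 7 are transversions, so P = 4/25 = 0.16 and Q = 7/25 = 0.28.
Under the Kimura two-parameter model, d = −½ ln(1 − 2P − Q) − ¼ ln(1 − 2Q).
1 − 2P − Q = 0.4, giving −½ ln(0.4) = 0.458145.
1 − 2Q = 0.44, giving −¼ ln(0.44) = 0.205245.
d = 0.458145 + 0.205245 = 0.663390.

0.663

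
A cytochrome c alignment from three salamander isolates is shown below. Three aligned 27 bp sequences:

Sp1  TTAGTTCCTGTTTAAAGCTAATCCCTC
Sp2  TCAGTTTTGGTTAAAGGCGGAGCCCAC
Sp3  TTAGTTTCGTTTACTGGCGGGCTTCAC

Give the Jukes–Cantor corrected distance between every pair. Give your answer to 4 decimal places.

Sp1–Sp2: 10/27 sites differ → p ≈ 0.37037, d = −0.75 ln(1 − 0.493827) = 0.510658 ≈ 0.5107.
Sp1–Sp3: 14/27 sites differ → p ≈ 0.518519, d = −0.75 ln(1 − 0.691359) = 0.881682 ≈ 0.8817.
Sp2–Sp3: 9/27 sites differ → p ≈ 0.333333, d = −0.75 ln(1 − 0.444444) = 0.440839 ≈ 0.4408.

d(Sp1,Sp2) = 0.5107, d(Sp1,Sp3) = 0.8817, d(Sp2,Sp3) = 0.4408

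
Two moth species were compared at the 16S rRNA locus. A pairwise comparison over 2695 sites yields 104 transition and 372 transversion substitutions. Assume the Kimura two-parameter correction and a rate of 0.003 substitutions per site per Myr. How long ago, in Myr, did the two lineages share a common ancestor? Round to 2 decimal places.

33.66

P = 104/2695 ≈ 0.03859 and Q = 372/2695 ≈ 0.138033.
Under the Kimura two-parameter model, d = −½ ln(1 − 2P − Q) − ¼ ln(1 − 2Q).
1 − 2P − Q = 0.784787, giving −½ ln(0.784787) = 0.121171.
1 − 2Q = 0.723934, giving −¼ ln(0.723934) = 0.080764.
d = 0.121171 + 0.080764 = 0.201935.
Under a molecular clock d = 2μt, so t = d/(2μ) = 0.201935 / (2 × 0.003) = 33.66 Myr.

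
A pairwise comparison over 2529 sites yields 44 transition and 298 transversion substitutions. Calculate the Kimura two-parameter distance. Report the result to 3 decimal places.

0.150

P = 44/2529 ≈ 0.017398 and Q = 298/2529 ≈ 0.117833.
Under the Kimura two-parameter model, d = −½ ln(1 − 2P − Q) − ¼ ln(1 − 2Q).
1 − 2P − Q = 0.847371, giving −½ ln(0.847371) = 0.082808.
1 − 2Q = 0.764334, giving −¼ ln(0.764334) = 0.067188.
d = 0.082808 + 0.067188 = 0.149996.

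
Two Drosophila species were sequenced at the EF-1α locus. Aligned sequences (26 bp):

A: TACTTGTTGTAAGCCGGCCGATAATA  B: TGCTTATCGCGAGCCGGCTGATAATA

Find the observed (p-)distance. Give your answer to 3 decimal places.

0.231

The sequences differ at 6 of 26 positions (sites 2, 6, 8, 10, 11, 19).
p = 6/26 = 0.230769… ≈ 0.231 (to 3 d.p.).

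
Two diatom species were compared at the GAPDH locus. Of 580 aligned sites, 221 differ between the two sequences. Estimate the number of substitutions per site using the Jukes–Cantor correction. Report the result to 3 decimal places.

0.532

p = 221/580 ≈ 0.381034.
d = −(3/4) ln(1 − 4p/3) = −0.75 ln(1 − 0.508045) = −0.75 ln(0.491955)
  = −0.75 × (-0.709368) = 0.532026 substitutions/site.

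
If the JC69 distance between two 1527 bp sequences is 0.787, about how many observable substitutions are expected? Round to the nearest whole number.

744

Invert JC69: p = (3/4)(1 − e^(−4d/3)) = 0.75 × (1 − e^(-1.049333)) = 0.75 × (1 − 0.350171) = 0.487372.
Expected differing sites = pL ≈ 0.487372 × 1527 = 744.217044 ≈ 744.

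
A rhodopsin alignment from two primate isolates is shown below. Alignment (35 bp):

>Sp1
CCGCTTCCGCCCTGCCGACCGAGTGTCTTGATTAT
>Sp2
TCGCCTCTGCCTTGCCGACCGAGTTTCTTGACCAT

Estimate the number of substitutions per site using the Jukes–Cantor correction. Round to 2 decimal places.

The sequences differ at 7 of 35 sites (1, 5, 8, 12, 25, 32, 33), so p = 7/35 = 0.2.
d = −(3/4) ln(1 − 4p/3) = −0.75 ln(1 − 0.266667) = −0.75 ln(0.733333)
  = −0.75 × (-0.310155) = 0.232616 substitutions/site.

0.23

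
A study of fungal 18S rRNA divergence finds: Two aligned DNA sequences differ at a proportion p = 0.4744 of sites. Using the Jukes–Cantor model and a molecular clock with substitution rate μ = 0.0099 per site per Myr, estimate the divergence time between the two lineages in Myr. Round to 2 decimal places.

d = −(3/4) ln(1 − 4p/3) = −0.75 ln(1 − 0.632533) = −0.75 ln(0.367467)
  = −0.75 × (-1.001122) = 0.750842 substitutions/site.
Under a molecular clock d = 2μt, so t = d/(2μ) = 0.750842 / (2 × 0.0099) = 37.92 Myr.

37.92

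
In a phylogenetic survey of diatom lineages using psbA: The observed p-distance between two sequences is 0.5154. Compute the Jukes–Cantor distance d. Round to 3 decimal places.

d = −(3/4) ln(1 − 4p/3) = −0.75 ln(1 − 0.6872) = −0.75 ln(0.3128)
  = −0.75 × (-1.162191) = 0.871643 substitutions/site.

0.872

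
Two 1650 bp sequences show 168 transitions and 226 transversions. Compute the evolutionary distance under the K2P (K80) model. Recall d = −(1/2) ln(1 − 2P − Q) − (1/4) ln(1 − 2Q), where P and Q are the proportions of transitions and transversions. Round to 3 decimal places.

P = 168/1650 ≈ 0.101818 and Q = 226/1650 ≈ 0.13697.
Under the Kimura two-parameter model, d = −½ ln(1 − 2P − Q) − ¼ ln(1 − 2Q).
1 − 2P − Q = 0.659394, giving −½ ln(0.659394) = 0.208217.
1 − 2Q = 0.72606, giving −¼ ln(0.72606) = 0.080031.
d = 0.208217 + 0.080031 = 0.288248.

0.288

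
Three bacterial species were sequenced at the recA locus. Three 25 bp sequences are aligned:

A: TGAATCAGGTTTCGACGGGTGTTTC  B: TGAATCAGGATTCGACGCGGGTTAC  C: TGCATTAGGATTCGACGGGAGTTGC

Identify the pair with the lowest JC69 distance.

A–B: 4/25 differ, p = 0.160, d = 0.180.
A–C: 5/25 differ, p = 0.200, d = 0.233.
B–C: 5/25 differ, p = 0.200, d = 0.233.
The smallest distance is between A and B.

A and B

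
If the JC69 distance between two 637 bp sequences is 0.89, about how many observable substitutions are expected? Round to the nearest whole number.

Invert JC69: p = (3/4)(1 − e^(−4d/3)) = 0.75 × (1 − e^(-1.186667)) = 0.75 × (1 − 0.305237) = 0.521072.
Expected differing sites = pL ≈ 0.521072 × 637 = 331.922864 ≈ 332.

332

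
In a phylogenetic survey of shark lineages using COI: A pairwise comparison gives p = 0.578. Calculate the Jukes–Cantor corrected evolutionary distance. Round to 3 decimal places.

d = −(3/4) ln(1 − 4p/3) = −0.75 ln(1 − 0.770667) = −0.75 ln(0.229333)
  = −0.75 × (-1.472580) = 1.104435 substitutions/site.

1.104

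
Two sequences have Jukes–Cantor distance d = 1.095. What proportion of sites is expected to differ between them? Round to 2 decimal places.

0.58

p = (3/4)(1 − e^(−4d/3)) = 0.75 × (1 − e^(-1.46)) = 0.75 × (1 − 0.232236) = 0.575823.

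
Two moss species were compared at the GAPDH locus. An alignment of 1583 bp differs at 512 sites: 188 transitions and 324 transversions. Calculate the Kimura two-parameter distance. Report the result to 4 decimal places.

0.4235

P = 188/1583 ≈ 0.118762 and Q = 324/1583 ≈ 0.204675.
Under the Kimura two-parameter model, d = −½ ln(1 − 2P − Q) − ¼ ln(1 − 2Q).
1 − 2P − Q = 0.557801, giving −½ ln(0.557801) = 0.291877.
1 − 2Q = 0.59065, giving −¼ ln(0.59065) = 0.131633.
d = 0.291877 + 0.131633 = 0.423510.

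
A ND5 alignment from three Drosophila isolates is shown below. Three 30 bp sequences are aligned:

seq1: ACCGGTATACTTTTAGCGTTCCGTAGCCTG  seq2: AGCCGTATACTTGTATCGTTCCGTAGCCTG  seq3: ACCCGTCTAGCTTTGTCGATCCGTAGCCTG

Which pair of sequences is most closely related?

seq1 and seq2

seq1–seq2: 4/30 differ, p = 0.133, d = 0.147.
seq1–seq3: 7/30 differ, p = 0.233, d = 0.280.
seq2–seq3: 7/30 differ, p = 0.233, d = 0.280.
The smallest distance is between seq1 and seq2.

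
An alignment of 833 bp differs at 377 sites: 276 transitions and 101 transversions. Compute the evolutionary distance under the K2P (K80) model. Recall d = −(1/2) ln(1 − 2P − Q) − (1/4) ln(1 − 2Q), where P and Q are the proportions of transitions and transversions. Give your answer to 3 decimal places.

0.835

P = 276/833 ≈ 0.331333 and Q = 101/833 ≈ 0.121248.
Under the Kimura two-parameter model, d = −½ ln(1 − 2P − Q) − ¼ ln(1 − 2Q).
1 − 2P − Q = 0.216086, giving −½ ln(0.216086) = 0.766039.
1 − 2Q = 0.757504, giving −¼ ln(0.757504) = 0.069432.
d = 0.766039 + 0.069432 = 0.835471.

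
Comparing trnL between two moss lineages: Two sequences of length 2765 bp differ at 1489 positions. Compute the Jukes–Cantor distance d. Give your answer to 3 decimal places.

p = 1489/2765 ≈ 0.538517.
d = −(3/4) ln(1 − 4p/3) = −0.75 ln(1 − 0.718023) = −0.75 ln(0.281977)
  = −0.75 × (-1.265930) = 0.949448 substitutions/site.

0.949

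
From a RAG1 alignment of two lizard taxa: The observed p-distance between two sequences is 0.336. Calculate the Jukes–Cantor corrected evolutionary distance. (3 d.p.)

0.446

d = −(3/4) ln(1 − 4p/3) = −0.75 ln(1 − 0.448) = −0.75 ln(0.552)
  = −0.75 × (-0.594207) = 0.445655 substitutions/site.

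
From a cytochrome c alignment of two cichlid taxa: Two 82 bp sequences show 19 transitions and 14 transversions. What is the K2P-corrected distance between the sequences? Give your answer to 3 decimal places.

0.607

P = 19/82 ≈ 0.231707 and Q = 14/82 ≈ 0.170732.
Under the Kimura two-parameter model, d = −½ ln(1 − 2P − Q) − ¼ ln(1 − 2Q).
1 − 2P − Q = 0.365854, giving −½ ln(0.365854) = 0.502760.
1 − 2Q = 0.658536, giving −¼ ln(0.658536) = 0.104434.
d = 0.502760 + 0.104434 = 0.607194.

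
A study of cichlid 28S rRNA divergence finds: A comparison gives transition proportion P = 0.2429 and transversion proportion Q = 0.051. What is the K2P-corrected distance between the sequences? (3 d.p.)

0.412

Under the Kimura two-parameter model, d = −½ ln(1 − 2P − Q) − ¼ ln(1 − 2Q).
1 − 2P − Q = 0.4632, giving −½ ln(0.4632) = 0.384798.
1 − 2Q = 0.898, giving −¼ ln(0.898) = 0.026896.
d = 0.384798 + 0.026896 = 0.411694.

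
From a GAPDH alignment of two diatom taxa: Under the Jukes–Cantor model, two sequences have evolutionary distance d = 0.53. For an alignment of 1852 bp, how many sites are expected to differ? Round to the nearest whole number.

704

Invert JC69: p = (3/4)(1 − e^(−4d/3)) = 0.75 × (1 − e^(-0.706667)) = 0.75 × (1 − 0.493286) = 0.380036.
Expected differing sites = pL ≈ 0.380036 × 1852 = 703.826672 ≈ 704.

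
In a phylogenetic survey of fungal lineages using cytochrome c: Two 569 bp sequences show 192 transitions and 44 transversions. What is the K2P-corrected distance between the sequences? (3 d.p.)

P = 192/569 ≈ 0.337434 and Q = 44/569 ≈ 0.077329.
Under the Kimura two-parameter model, d = −½ ln(1 − 2P − Q) − ¼ ln(1 − 2Q).
1 − 2P − Q = 0.247803, giving −½ ln(0.247803) = 0.697561.
1 − 2Q = 0.845342, giving −¼ ln(0.845342) = 0.042003.
d = 0.697561 + 0.042003 = 0.739564.

0.740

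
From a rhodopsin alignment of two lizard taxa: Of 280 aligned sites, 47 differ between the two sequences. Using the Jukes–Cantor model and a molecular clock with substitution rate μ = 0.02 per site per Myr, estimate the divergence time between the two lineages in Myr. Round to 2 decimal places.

p = 47/280 ≈ 0.167857.
d = −(3/4) ln(1 − 4p/3) = −0.75 ln(1 − 0.223809) = −0.75 ln(0.776191)
  = −0.75 × (-0.253357) = 0.190018 substitutions/site.
Under a molecular clock d = 2μt, so t = d/(2μ) = 0.190018 / (2 × 0.02) = 4.75 Myr.

4.75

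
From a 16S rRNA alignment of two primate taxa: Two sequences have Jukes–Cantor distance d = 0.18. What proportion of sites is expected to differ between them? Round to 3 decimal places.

0.160

p = (3/4)(1 − e^(−4d/3)) = 0.75 × (1 − e^(-0.24)) = 0.75 × (1 − 0.786628) = 0.160029.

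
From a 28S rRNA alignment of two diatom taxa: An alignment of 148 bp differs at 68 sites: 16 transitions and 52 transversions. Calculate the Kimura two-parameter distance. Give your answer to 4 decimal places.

P = 16/148 ≈ 0.108108 and Q = 52/148 ≈ 0.351351.
Under the Kimura two-parameter model, d = −½ ln(1 − 2P − Q) − ¼ ln(1 − 2Q).
1 − 2P − Q = 0.432433, giving −½ ln(0.432433) = 0.419164.
1 − 2Q = 0.297298, giving −¼ ln(0.297298) = 0.303255.
d = 0.419164 + 0.303255 = 0.722419.

0.7224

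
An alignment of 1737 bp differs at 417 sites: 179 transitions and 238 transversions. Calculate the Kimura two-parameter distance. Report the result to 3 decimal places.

0.290

P = 179/1737 ≈ 0.103051 and Q = 238/1737 ≈ 0.137018.
Under the Kimura two-parameter model, d = −½ ln(1 − 2P − Q) − ¼ ln(1 − 2Q).
1 − 2P − Q = 0.65688, giving −½ ln(0.65688) = 0.210127.
1 − 2Q = 0.725964, giving −¼ ln(0.725964) = 0.080064.
d = 0.210127 + 0.080064 = 0.290191.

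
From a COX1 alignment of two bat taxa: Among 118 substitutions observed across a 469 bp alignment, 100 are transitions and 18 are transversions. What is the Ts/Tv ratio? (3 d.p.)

5.556

R = 100/18 = 5.555555… ≈ 5.556 (to 3 d.p.).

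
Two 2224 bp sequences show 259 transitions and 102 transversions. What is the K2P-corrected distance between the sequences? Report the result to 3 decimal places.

0.187

P = 259/2224 ≈ 0.116457 and Q = 102/2224 ≈ 0.045863.
Under the Kimura two-parameter model, d = −½ ln(1 − 2P − Q) − ¼ ln(1 − 2Q).
1 − 2P − Q = 0.721223, giving −½ ln(0.721223) = 0.163403.
1 − 2Q = 0.908274, giving −¼ ln(0.908274) = 0.024052.
d = 0.163403 + 0.024052 = 0.187455.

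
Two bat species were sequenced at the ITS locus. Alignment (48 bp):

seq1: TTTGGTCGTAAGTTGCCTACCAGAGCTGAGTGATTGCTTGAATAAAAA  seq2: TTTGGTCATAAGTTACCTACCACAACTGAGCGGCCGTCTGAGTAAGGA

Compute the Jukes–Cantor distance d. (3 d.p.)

0.336

The sequences differ at 13 of 48 sites, so p = 13/48 ≈ 0.270833.
d = −(3/4) ln(1 − 4p/3) = −0.75 ln(1 − 0.361111) = −0.75 ln(0.638889)
  = −0.75 × (-0.448025) = 0.336019 substitutions/site.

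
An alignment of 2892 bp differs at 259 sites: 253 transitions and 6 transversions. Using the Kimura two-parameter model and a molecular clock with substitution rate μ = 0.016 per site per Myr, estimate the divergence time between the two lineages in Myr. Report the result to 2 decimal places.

P = 253/2892 ≈ 0.087483 and Q = 6/2892 ≈ 0.002075.
Under the Kimura two-parameter model, d = −½ ln(1 − 2P − Q) − ¼ ln(1 − 2Q).
1 − 2P − Q = 0.822959, giving −½ ln(0.822959) = 0.097424.
1 − 2Q = 0.99585, giving −¼ ln(0.99585) = 0.001040.
d = 0.097424 + 0.001040 = 0.098464.
Under a molecular clock d = 2μt, so t = d/(2μ) = 0.098464 / (2 × 0.016) = 3.08 Myr.

3.08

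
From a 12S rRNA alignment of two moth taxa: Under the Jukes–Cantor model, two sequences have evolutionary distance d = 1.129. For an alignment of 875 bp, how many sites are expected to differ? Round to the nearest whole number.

511

Invert JC69: p = (3/4)(1 − e^(−4d/3)) = 0.75 × (1 − e^(-1.505333)) = 0.75 × (1 − 0.221943) = 0.583543.
Expected differing sites = pL ≈ 0.583543 × 875 = 510.600125 ≈ 511.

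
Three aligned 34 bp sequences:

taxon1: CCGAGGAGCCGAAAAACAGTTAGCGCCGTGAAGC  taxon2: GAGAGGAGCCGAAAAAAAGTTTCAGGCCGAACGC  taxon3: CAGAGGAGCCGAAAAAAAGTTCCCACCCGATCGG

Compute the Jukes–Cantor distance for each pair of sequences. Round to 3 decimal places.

taxon1–taxon2: 11/34 sites differ → p ≈ 0.323529, d = −0.75 ln(1 − 0.431372) = 0.423397 ≈ 0.423.
taxon1–taxon3: 11/34 sites differ → p ≈ 0.323529, d = −0.75 ln(1 − 0.431372) = 0.423397 ≈ 0.423.
taxon2–taxon3: 7/34 sites differ → p ≈ 0.205882, d = −0.75 ln(1 − 0.274509) = 0.240680 ≈ 0.241.

d(taxon1,taxon2) = 0.423, d(taxon1,taxon3) = 0.423, d(taxon2,taxon3) = 0.241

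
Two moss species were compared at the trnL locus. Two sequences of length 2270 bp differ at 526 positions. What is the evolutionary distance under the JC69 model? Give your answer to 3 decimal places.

p = 526/2270 ≈ 0.231718.
d = −(3/4) ln(1 − 4p/3) = −0.75 ln(1 − 0.308957) = −0.75 ln(0.691043)
  = −0.75 × (-0.369553) = 0.277165 substitutions/site.

0.277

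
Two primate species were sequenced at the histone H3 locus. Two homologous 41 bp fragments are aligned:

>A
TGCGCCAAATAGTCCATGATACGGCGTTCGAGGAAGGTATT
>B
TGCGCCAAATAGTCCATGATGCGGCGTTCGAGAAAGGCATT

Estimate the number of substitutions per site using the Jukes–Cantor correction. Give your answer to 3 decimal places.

0.077

The sequences differ at 3 of 41 sites (21, 33, 38), so p = 3/41 ≈ 0.073171.
d = −(3/4) ln(1 − 4p/3) = −0.75 ln(1 − 0.097561) = −0.75 ln(0.902439)
  = −0.75 × (-0.102654) = 0.076991 substitutions/site.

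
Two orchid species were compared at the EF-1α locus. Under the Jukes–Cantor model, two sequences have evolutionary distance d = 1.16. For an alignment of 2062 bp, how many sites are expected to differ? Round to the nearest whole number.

Invert JC69: p = (3/4)(1 − e^(−4d/3)) = 0.75 × (1 − e^(-1.546667)) = 0.75 × (1 − 0.212957) = 0.590282.
Expected differing sites = pL ≈ 0.590282 × 2062 = 1217.161484 ≈ 1217.

1217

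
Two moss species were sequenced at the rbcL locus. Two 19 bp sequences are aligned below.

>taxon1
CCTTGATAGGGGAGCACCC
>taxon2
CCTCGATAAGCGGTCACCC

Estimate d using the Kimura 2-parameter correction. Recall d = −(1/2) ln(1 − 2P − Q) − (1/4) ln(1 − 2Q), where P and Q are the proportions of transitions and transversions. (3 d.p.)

0.332

Of 19 sites, 3 differences are transitions and 2 are transversions, so P = 3/19 ≈ 0.157895 and Q = 2/19 ≈ 0.105263.
Under the Kimura two-parameter model, d = −½ ln(1 − 2P − Q) − ¼ ln(1 − 2Q).
1 − 2P − Q = 0.578947, giving −½ ln(0.578947) = 0.273272.
1 − 2Q = 0.789474, giving −¼ ln(0.789474) = 0.059097.
d = 0.273272 + 0.059097 = 0.332369.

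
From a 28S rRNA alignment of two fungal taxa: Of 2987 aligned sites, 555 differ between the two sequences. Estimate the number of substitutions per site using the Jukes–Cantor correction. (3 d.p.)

p = 555/2987 ≈ 0.185805.
d = −(3/4) ln(1 − 4p/3) = −0.75 ln(1 − 0.24774) = −0.75 ln(0.75226)
  = −0.75 × (-0.284673) = 0.213505 substitutions/site.

0.214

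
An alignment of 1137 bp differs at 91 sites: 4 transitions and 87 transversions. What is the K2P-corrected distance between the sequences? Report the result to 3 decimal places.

P = 4/1137 ≈ 0.003518 and Q = 87/1137 ≈ 0.076517.
Under the Kimura two-parameter model, d = −½ ln(1 − 2P − Q) − ¼ ln(1 − 2Q).
1 − 2P − Q = 0.916447, giving −½ ln(0.916447) = 0.043626.
1 − 2Q = 0.846966, giving −¼ ln(0.846966) = 0.041524.
d = 0.043626 + 0.041524 = 0.085150.

0.085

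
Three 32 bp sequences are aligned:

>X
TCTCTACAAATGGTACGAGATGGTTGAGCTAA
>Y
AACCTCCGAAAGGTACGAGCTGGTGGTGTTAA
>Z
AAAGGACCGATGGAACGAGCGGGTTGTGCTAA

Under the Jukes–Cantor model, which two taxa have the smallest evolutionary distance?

X and Y

X–Y: 10/32 differ, p = 0.313, d = 0.404.
X–Z: 11/32 differ, p = 0.344, d = 0.460.
Y–Z: 11/32 differ, p = 0.344, d = 0.460.
The smallest distance is between X and Y.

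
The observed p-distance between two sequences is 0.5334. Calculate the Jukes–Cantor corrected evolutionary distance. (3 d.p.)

d = −(3/4) ln(1 − 4p/3) = −0.75 ln(1 − 0.7112) = −0.75 ln(0.2888)
  = −0.75 × (-1.242021) = 0.931516 substitutions/site.

0.932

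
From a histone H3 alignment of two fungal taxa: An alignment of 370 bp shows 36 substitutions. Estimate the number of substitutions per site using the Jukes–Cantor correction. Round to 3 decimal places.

0.104

p = 36/370 ≈ 0.097297.
d = −(3/4) ln(1 − 4p/3) = −0.75 ln(1 − 0.129729) = −0.75 ln(0.870271)
  = −0.75 × (-0.138951) = 0.104213 substitutions/site.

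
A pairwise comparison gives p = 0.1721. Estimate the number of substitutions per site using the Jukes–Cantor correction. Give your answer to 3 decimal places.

d = −(3/4) ln(1 − 4p/3) = −0.75 ln(1 − 0.229467) = −0.75 ln(0.770533)
  = −0.75 × (-0.260673) = 0.195505 substitutions/site.

0.196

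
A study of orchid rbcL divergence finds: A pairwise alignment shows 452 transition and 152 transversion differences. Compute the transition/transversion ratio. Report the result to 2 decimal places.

R = 452/152 = 2.973684… ≈ 2.97 (to 2 d.p.).

2.97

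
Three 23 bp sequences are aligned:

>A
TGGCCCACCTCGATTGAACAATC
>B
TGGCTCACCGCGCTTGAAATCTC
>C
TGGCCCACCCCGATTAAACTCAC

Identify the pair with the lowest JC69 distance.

A–B: 6/23 differ, p = 0.261, d = 0.321.
A–C: 5/23 differ, p = 0.217, d = 0.257.
B–C: 6/23 differ, p = 0.261, d = 0.321.
The smallest distance is between A and C.

A and C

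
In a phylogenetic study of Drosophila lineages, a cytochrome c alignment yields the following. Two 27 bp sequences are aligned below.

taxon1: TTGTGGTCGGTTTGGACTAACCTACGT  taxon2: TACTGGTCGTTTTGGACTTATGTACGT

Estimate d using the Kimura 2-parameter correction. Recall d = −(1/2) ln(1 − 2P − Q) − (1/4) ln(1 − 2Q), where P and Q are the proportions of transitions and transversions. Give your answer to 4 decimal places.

0.2657

Of 27 sites, 1 differences are transitions and 5 are transversions, so P = 1/27 ≈ 0.037037 and Q = 5/27 ≈ 0.185185.
Under the Kimura two-parameter model, d = −½ ln(1 − 2P − Q) − ¼ ln(1 − 2Q).
1 − 2P − Q = 0.740741, giving −½ ln(0.740741) = 0.150052.
1 − 2Q = 0.62963, giving −¼ ln(0.62963) = 0.115656.
d = 0.150052 + 0.115656 = 0.265708.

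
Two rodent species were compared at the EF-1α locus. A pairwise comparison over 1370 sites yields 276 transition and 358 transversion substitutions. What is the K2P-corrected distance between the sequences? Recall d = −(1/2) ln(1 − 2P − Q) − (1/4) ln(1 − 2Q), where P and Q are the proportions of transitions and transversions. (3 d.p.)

0.731

P = 276/1370 ≈ 0.20146 and Q = 358/1370 ≈ 0.261314.
Under the Kimura two-parameter model, d = −½ ln(1 − 2P − Q) − ¼ ln(1 − 2Q).
1 − 2P − Q = 0.335766, giving −½ ln(0.335766) = 0.545670.
1 − 2Q = 0.477372, giving −¼ ln(0.477372) = 0.184865.
d = 0.545670 + 0.184865 = 0.730535.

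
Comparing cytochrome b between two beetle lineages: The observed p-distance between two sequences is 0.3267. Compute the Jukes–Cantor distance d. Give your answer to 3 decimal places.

0.429

d = −(3/4) ln(1 − 4p/3) = −0.75 ln(1 − 0.4356) = −0.75 ln(0.5644)
  = −0.75 × (-0.571992) = 0.428994 substitutions/site.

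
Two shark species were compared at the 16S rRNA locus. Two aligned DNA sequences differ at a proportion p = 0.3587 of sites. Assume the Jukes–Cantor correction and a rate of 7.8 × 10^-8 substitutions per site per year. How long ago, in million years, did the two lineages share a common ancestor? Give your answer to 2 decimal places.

3.13

d = −(3/4) ln(1 − 4p/3) = −0.75 ln(1 − 0.478267) = −0.75 ln(0.521733)
  = −0.75 × (-0.650599) = 0.487949 substitutions/site.
Under a molecular clock d = 2μt, so t = d/(2μ) = 0.487949 / (2 × 7.8 × 10^-8) = 3.13 million years.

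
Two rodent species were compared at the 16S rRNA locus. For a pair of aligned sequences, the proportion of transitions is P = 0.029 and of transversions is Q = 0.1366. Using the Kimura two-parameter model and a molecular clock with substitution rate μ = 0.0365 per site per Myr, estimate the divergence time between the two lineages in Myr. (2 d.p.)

Under the Kimura two-parameter model, d = −½ ln(1 − 2P − Q) − ¼ ln(1 − 2Q).
1 − 2P − Q = 0.8054, giving −½ ln(0.8054) = 0.108208.
1 − 2Q = 0.7268, giving −¼ ln(0.7268) = 0.079776.
d = 0.108208 + 0.079776 = 0.187984.
Under a molecular clock d = 2μt, so t = d/(2μ) = 0.187984 / (2 × 0.0365) = 2.58 Myr.

2.58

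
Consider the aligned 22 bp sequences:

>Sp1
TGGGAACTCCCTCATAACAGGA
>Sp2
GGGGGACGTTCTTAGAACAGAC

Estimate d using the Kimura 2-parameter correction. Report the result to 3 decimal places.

0.619

Of 22 sites, 5 differences are transitions and 4 are transversions, so P = 5/22 ≈ 0.227273 and Q = 4/22 ≈ 0.181818.
Under the Kimura two-parameter model, d = −½ ln(1 − 2P − Q) − ¼ ln(1 − 2Q).
1 − 2P − Q = 0.363636, giving −½ ln(0.363636) = 0.505801.
1 − 2Q = 0.636364, giving −¼ ln(0.636364) = 0.112996.
d = 0.505801 + 0.112996 = 0.618797.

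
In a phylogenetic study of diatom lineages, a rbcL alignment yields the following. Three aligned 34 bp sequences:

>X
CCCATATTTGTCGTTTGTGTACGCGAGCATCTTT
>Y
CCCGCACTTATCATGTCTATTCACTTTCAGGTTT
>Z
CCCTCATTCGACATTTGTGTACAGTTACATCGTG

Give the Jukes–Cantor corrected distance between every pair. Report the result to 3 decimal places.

d(X,Y) = 0.665, d(X,Z) = 0.477, d(Y,Z) = 0.665

X–Y: 15/34 sites differ → p ≈ 0.441176, d = −0.75 ln(1 − 0.588235) = 0.665477 ≈ 0.665.
X–Z: 12/34 sites differ → p ≈ 0.352941, d = −0.75 ln(1 − 0.470588) = 0.476991 ≈ 0.477.
Y–Z: 15/34 sites differ → p ≈ 0.441176, d = −0.75 ln(1 − 0.588235) = 0.665477 ≈ 0.665.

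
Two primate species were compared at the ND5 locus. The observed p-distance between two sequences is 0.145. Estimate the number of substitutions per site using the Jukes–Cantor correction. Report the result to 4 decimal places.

d = −(3/4) ln(1 − 4p/3) = −0.75 ln(1 − 0.193333) = −0.75 ln(0.806667)
  = −0.75 × (-0.214844) = 0.161133 substitutions/site.

0.1611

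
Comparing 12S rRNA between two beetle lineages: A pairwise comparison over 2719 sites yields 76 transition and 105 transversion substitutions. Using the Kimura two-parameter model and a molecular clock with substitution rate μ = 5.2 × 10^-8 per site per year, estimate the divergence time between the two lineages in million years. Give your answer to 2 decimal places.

0.67

P = 76/2719 ≈ 0.027951 and Q = 105/2719 ≈ 0.038617.
Under the Kimura two-parameter model, d = −½ ln(1 − 2P − Q) − ¼ ln(1 − 2Q).
1 − 2P − Q = 0.905481, giving −½ ln(0.905481) = 0.049644.
1 − 2Q = 0.922766, giving −¼ ln(0.922766) = 0.020095.
d = 0.049644 + 0.020095 = 0.069739.
Under a molecular clock d = 2μt, so t = d/(2μ) = 0.069739 / (2 × 5.2 × 10^-8) = 0.67 million years.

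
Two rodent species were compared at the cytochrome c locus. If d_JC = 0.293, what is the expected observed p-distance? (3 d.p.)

0.243

p = (3/4)(1 − e^(−4d/3)) = 0.75 × (1 − e^(-0.390667)) = 0.75 × (1 − 0.676605) = 0.242546.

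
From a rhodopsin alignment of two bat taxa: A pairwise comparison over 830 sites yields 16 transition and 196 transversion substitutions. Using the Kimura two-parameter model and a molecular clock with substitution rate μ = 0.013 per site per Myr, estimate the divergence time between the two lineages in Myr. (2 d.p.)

P = 16/830 ≈ 0.019277 and Q = 196/830 ≈ 0.236145.
Under the Kimura two-parameter model, d = −½ ln(1 − 2P − Q) − ¼ ln(1 − 2Q).
1 − 2P − Q = 0.725301, giving −½ ln(0.725301) = 0.160584.
1 − 2Q = 0.52771, giving −¼ ln(0.52771) = 0.159802.
d = 0.160584 + 0.159802 = 0.320386.
Under a molecular clock d = 2μt, so t = d/(2μ) = 0.320386 / (2 × 0.013) = 12.32 Myr.

12.32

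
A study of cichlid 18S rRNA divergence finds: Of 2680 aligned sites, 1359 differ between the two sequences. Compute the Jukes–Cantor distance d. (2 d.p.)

0.85

p = 1359/2680 ≈ 0.50709.
d = −(3/4) ln(1 − 4p/3) = −0.75 ln(1 − 0.67612) = −0.75 ln(0.32388)
  = −0.75 × (-1.127382) = 0.845537 substitutions/site.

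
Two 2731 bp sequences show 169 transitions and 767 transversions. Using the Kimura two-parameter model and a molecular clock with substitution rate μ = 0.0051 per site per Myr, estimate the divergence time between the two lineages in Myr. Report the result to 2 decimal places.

P = 169/2731 ≈ 0.061882 and Q = 767/2731 ≈ 0.28085.
Under the Kimura two-parameter model, d = −½ ln(1 − 2P − Q) − ¼ ln(1 − 2Q).
1 − 2P − Q = 0.595386, giving −½ ln(0.595386) = 0.259273.
1 − 2Q = 0.4383, giving −¼ ln(0.4383) = 0.206213.
d = 0.259273 + 0.206213 = 0.465486.
Under a molecular clock d = 2μt, so t = d/(2μ) = 0.465486 / (2 × 0.0051) = 45.64 Myr.

45.64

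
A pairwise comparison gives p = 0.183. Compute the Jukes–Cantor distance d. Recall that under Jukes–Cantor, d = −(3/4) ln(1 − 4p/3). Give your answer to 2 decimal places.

d = −(3/4) ln(1 − 4p/3) = −0.75 ln(1 − 0.244) = −0.75 ln(0.756)
  = −0.75 × (-0.279714) = 0.209786 substitutions/site.

0.21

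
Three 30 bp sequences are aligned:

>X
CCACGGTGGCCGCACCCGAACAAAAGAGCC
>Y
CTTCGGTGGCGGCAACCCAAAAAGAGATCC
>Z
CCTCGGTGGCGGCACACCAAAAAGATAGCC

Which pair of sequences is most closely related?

Y and Z

X–Y: 8/30 differ, p = 0.267, d = 0.330.
X–Z: 7/30 differ, p = 0.233, d = 0.280.
Y–Z: 5/30 differ, p = 0.167, d = 0.188.
The smallest distance is between Y and Z.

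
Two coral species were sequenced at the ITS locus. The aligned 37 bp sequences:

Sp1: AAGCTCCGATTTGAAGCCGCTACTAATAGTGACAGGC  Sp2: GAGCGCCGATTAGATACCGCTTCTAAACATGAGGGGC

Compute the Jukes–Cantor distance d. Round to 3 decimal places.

The sequences differ at 11 of 37 sites, so p = 11/37 ≈ 0.297297.
d = −(3/4) ln(1 − 4p/3) = −0.75 ln(1 − 0.396396) = −0.75 ln(0.603604)
  = −0.75 × (-0.504837) = 0.378628 substitutions/site.

0.379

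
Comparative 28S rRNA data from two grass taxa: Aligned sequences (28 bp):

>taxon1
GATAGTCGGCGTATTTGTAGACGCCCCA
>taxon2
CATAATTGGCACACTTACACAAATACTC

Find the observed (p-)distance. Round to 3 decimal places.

0.536

The sequences differ at 15 of 28 positions.
p = 15/28 = 0.535714… ≈ 0.536 (to 3 d.p.).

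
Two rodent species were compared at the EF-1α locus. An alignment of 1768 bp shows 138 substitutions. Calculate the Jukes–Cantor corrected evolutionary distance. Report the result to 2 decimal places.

0.08

p = 138/1768 ≈ 0.078054.
d = −(3/4) ln(1 − 4p/3) = −0.75 ln(1 − 0.104072) = −0.75 ln(0.895928)
  = −0.75 × (-0.109895) = 0.082421 substitutions/site.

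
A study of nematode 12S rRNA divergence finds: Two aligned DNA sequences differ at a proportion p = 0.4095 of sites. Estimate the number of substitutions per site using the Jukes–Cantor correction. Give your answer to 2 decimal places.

0.59

d = −(3/4) ln(1 − 4p/3) = −0.75 ln(1 − 0.546) = −0.75 ln(0.454)
  = −0.75 × (-0.789658) = 0.592244 substitutions/site.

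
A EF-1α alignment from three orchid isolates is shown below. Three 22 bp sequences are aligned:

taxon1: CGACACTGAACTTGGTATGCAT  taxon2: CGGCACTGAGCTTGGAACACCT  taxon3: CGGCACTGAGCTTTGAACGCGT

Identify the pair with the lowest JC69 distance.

taxon2 and taxon3

taxon1–taxon2: 6/22 differ, p = 0.273, d = 0.339.
taxon1–taxon3: 6/22 differ, p = 0.273, d = 0.339.
taxon2–taxon3: 3/22 differ, p = 0.136, d = 0.151.
The smallest distance is between taxon2 and taxon3.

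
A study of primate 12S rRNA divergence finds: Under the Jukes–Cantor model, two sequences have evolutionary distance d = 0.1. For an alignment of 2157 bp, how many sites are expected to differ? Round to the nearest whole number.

202

Invert JC69: p = (3/4)(1 − e^(−4d/3)) = 0.75 × (1 − e^(-0.133333)) = 0.75 × (1 − 0.875174) = 0.093620.
Expected differing sites = pL ≈ 0.093620 × 2157 = 201.93834 ≈ 202.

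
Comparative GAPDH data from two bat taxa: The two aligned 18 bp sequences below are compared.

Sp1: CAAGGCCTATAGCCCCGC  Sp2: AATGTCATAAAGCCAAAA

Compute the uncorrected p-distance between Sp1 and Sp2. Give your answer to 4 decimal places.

The sequences differ at 9 of 18 positions (sites 1, 3, 5, 7, 10, 15, 16, 17, 18).
p = 9/18 = 0.5000.

0.5000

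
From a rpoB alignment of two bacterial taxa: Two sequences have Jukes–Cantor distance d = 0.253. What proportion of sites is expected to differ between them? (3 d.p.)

p = (3/4)(1 − e^(−4d/3)) = 0.75 × (1 − e^(-0.337333)) = 0.75 × (1 − 0.713671) = 0.214747.

0.215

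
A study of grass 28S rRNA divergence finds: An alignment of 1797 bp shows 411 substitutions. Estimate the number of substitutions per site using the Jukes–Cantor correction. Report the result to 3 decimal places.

0.273

p = 411/1797 ≈ 0.228715.
d = −(3/4) ln(1 − 4p/3) = −0.75 ln(1 − 0.304953) = −0.75 ln(0.695047)
  = −0.75 × (-0.363776) = 0.272832 substitutions/site.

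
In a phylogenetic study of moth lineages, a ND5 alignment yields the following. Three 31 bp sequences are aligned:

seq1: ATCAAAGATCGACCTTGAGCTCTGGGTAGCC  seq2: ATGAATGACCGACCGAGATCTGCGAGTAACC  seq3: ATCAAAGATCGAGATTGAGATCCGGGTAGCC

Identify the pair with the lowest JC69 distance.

seq1–seq2: 10/31 differ, p = 0.323, d = 0.422.
seq1–seq3: 4/31 differ, p = 0.129, d = 0.142.
seq2–seq3: 12/31 differ, p = 0.387, d = 0.544.
The smallest distance is between seq1 and seq3.

seq1 and seq3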